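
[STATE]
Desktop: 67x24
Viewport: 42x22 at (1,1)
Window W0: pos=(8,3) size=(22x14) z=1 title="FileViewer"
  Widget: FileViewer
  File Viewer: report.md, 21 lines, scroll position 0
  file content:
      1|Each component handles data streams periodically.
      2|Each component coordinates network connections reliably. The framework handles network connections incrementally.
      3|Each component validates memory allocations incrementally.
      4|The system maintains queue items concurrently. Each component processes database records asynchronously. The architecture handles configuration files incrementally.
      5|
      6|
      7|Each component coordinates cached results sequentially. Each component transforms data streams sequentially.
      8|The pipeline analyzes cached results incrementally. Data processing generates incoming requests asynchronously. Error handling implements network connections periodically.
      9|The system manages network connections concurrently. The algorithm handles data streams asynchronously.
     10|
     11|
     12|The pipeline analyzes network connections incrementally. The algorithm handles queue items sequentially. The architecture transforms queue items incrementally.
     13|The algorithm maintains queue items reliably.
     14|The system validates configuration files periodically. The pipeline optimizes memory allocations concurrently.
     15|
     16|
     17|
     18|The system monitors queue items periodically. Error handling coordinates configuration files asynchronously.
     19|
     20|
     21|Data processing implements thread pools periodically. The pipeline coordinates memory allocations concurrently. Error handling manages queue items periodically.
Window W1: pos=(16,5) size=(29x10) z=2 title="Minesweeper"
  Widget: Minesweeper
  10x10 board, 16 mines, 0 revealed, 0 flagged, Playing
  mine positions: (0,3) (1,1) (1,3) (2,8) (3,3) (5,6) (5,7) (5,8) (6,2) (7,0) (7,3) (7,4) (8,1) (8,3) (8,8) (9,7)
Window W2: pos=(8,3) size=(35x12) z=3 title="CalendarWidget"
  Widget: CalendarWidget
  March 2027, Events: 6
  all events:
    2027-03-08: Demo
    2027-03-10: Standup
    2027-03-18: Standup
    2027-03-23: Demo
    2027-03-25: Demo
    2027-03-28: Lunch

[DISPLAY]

                                          
                                          
       ┏━━━━━━━━━━━━━━━━━━━━━━━━━━━━━━━━━┓
       ┃ CalendarWidget                  ┃
       ┠─────────────────────────────────┨
       ┃            March 2027           ┃
       ┃Mo Tu We Th Fr Sa Su             ┃
       ┃ 1  2  3  4  5  6  7             ┃
       ┃ 8*  9 10* 11 12 13 14           ┃
       ┃15 16 17 18* 19 20 21            ┃
       ┃22 23* 24 25* 26 27 28*          ┃
       ┃29 30 31                         ┃
       ┃                                 ┃
       ┗━━━━━━━━━━━━━━━━━━━━━━━━━━━━━━━━━┛
       ┃                   ▼┃             
       ┗━━━━━━━━━━━━━━━━━━━━┛             
                                          
                                          
                                          
                                          
                                          
                                          


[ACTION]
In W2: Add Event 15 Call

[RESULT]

                                          
                                          
       ┏━━━━━━━━━━━━━━━━━━━━━━━━━━━━━━━━━┓
       ┃ CalendarWidget                  ┃
       ┠─────────────────────────────────┨
       ┃            March 2027           ┃
       ┃Mo Tu We Th Fr Sa Su             ┃
       ┃ 1  2  3  4  5  6  7             ┃
       ┃ 8*  9 10* 11 12 13 14           ┃
       ┃15* 16 17 18* 19 20 21           ┃
       ┃22 23* 24 25* 26 27 28*          ┃
       ┃29 30 31                         ┃
       ┃                                 ┃
       ┗━━━━━━━━━━━━━━━━━━━━━━━━━━━━━━━━━┛
       ┃                   ▼┃             
       ┗━━━━━━━━━━━━━━━━━━━━┛             
                                          
                                          
                                          
                                          
                                          
                                          


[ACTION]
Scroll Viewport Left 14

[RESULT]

                                          
                                          
        ┏━━━━━━━━━━━━━━━━━━━━━━━━━━━━━━━━━
        ┃ CalendarWidget                  
        ┠─────────────────────────────────
        ┃            March 2027           
        ┃Mo Tu We Th Fr Sa Su             
        ┃ 1  2  3  4  5  6  7             
        ┃ 8*  9 10* 11 12 13 14           
        ┃15* 16 17 18* 19 20 21           
        ┃22 23* 24 25* 26 27 28*          
        ┃29 30 31                         
        ┃                                 
        ┗━━━━━━━━━━━━━━━━━━━━━━━━━━━━━━━━━
        ┃                   ▼┃            
        ┗━━━━━━━━━━━━━━━━━━━━┛            
                                          
                                          
                                          
                                          
                                          
                                          


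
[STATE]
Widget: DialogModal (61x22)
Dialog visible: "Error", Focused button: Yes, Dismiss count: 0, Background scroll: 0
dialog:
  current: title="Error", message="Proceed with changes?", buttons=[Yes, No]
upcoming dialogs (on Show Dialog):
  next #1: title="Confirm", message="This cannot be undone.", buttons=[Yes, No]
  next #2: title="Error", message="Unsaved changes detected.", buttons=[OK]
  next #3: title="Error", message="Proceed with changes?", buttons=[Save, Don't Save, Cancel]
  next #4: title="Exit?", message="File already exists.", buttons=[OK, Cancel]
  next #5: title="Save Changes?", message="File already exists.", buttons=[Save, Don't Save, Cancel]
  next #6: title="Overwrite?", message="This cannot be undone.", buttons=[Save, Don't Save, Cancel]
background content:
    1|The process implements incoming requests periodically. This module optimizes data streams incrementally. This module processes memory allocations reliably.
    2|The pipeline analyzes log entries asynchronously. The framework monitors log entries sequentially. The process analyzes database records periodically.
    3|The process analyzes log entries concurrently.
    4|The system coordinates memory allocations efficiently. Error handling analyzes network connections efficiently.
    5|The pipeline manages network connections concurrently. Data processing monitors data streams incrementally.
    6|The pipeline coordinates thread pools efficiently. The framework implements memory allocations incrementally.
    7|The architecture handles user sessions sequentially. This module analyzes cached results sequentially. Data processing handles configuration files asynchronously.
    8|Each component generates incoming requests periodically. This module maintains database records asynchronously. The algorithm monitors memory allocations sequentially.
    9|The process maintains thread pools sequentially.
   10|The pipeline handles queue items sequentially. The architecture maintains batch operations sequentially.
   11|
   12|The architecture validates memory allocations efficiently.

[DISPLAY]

The process implements incoming requests periodically. This m
The pipeline analyzes log entries asynchronously. The framewo
The process analyzes log entries concurrently.               
The system coordinates memory allocations efficiently. Error 
The pipeline manages network connections concurrently. Data p
The pipeline coordinates thread pools efficiently. The framew
The architecture handles user sessions sequentially. This mod
Each component generates incoming requests periodically. This
The process mainta┌───────────────────────┐ally.             
The pipeline handl│         Error         │ly. The architectu
                  │ Proceed with changes? │                  
The architecture v│       [Yes]  No       │ns efficiently.   
                  └───────────────────────┘                  
                                                             
                                                             
                                                             
                                                             
                                                             
                                                             
                                                             
                                                             
                                                             


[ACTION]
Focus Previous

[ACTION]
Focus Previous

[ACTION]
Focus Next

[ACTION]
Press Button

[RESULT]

The process implements incoming requests periodically. This m
The pipeline analyzes log entries asynchronously. The framewo
The process analyzes log entries concurrently.               
The system coordinates memory allocations efficiently. Error 
The pipeline manages network connections concurrently. Data p
The pipeline coordinates thread pools efficiently. The framew
The architecture handles user sessions sequentially. This mod
Each component generates incoming requests periodically. This
The process maintains thread pools sequentially.             
The pipeline handles queue items sequentially. The architectu
                                                             
The architecture validates memory allocations efficiently.   
                                                             
                                                             
                                                             
                                                             
                                                             
                                                             
                                                             
                                                             
                                                             
                                                             


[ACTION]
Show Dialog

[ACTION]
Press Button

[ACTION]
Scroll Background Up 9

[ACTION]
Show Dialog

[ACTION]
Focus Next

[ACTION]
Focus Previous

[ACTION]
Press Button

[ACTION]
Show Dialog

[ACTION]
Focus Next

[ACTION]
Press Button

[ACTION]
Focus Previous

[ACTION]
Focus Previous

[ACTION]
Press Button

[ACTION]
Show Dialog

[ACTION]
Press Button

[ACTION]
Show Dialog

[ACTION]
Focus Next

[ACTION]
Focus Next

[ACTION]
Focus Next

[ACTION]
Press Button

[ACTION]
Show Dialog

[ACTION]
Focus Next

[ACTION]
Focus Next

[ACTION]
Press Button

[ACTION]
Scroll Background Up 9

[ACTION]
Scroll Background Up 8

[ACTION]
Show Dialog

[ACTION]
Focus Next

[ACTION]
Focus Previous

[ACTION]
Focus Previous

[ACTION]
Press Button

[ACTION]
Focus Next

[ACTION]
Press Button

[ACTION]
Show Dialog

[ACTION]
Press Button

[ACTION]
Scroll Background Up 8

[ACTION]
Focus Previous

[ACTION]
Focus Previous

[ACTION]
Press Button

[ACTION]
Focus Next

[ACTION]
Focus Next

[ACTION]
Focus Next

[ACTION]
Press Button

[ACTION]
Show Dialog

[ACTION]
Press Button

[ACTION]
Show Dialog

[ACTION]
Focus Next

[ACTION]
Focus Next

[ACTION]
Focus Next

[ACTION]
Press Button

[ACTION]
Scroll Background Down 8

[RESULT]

The process maintains thread pools sequentially.             
The pipeline handles queue items sequentially. The architectu
                                                             
The architecture validates memory allocations efficiently.   
                                                             
                                                             
                                                             
                                                             
                                                             
                                                             
                                                             
                                                             
                                                             
                                                             
                                                             
                                                             
                                                             
                                                             
                                                             
                                                             
                                                             
                                                             


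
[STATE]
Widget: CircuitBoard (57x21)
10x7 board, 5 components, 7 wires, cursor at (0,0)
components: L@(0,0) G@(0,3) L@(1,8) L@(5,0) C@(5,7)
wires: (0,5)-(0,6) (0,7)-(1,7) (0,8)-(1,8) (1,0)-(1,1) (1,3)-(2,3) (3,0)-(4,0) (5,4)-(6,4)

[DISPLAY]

   0 1 2 3 4 5 6 7 8 9                                   
0  [L]          G       · ─ ·   ·   ·                    
                                │   │                    
1   · ─ ·       ·               ·   L                    
                │                                        
2               ·                                        
                                                         
3   ·                                                    
    │                                                    
4   ·                                                    
                                                         
5   L               ·           C                        
                    │                                    
6                   ·                                    
Cursor: (0,0)                                            
                                                         
                                                         
                                                         
                                                         
                                                         
                                                         


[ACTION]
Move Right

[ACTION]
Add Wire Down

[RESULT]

   0 1 2 3 4 5 6 7 8 9                                   
0   L  [.]      G       · ─ ·   ·   ·                    
        │                       │   │                    
1   · ─ ·       ·               ·   L                    
                │                                        
2               ·                                        
                                                         
3   ·                                                    
    │                                                    
4   ·                                                    
                                                         
5   L               ·           C                        
                    │                                    
6                   ·                                    
Cursor: (0,1)                                            
                                                         
                                                         
                                                         
                                                         
                                                         
                                                         


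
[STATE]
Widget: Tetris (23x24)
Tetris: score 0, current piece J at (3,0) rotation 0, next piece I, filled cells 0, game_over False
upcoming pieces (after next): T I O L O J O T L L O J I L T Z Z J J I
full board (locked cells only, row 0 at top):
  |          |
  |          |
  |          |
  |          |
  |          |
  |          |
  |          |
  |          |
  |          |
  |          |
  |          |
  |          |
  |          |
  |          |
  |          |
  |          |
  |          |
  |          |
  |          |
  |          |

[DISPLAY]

   █      │Next:       
   ███    │████        
          │            
          │            
          │            
          │            
          │Score:      
          │0           
          │            
          │            
          │            
          │            
          │            
          │            
          │            
          │            
          │            
          │            
          │            
          │            
          │            
          │            
          │            
          │            


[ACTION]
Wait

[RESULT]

          │Next:       
   █      │████        
   ███    │            
          │            
          │            
          │            
          │Score:      
          │0           
          │            
          │            
          │            
          │            
          │            
          │            
          │            
          │            
          │            
          │            
          │            
          │            
          │            
          │            
          │            
          │            


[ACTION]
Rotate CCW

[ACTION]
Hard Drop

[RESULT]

   ████   │Next:       
          │ ▒          
          │▒▒▒         
          │            
          │            
          │            
          │Score:      
          │0           
          │            
          │            
          │            
          │            
          │            
          │            
          │            
          │            
          │            
    █     │            
    █     │            
   ██     │            
          │            
          │            
          │            
          │            


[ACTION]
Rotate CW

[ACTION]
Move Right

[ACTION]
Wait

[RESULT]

          │Next:       
    █     │ ▒          
    █     │▒▒▒         
    █     │            
    █     │            
          │            
          │Score:      
          │0           
          │            
          │            
          │            
          │            
          │            
          │            
          │            
          │            
          │            
    █     │            
    █     │            
   ██     │            
          │            
          │            
          │            
          │            


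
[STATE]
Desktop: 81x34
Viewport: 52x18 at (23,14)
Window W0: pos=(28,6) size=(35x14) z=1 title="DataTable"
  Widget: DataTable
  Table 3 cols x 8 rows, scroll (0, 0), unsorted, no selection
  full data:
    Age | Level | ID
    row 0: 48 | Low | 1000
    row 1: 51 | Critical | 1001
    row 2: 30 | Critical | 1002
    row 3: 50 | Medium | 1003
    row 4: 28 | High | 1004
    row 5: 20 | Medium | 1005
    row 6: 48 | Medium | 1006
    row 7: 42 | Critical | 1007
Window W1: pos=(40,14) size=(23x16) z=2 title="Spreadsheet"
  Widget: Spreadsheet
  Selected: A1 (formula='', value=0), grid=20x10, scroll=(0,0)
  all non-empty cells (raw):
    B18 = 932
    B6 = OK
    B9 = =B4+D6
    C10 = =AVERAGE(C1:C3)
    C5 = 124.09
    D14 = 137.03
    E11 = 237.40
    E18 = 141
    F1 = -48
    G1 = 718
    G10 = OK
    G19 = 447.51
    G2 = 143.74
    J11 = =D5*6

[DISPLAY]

     ┃50 │Medium ┏━━━━━━━━━━━━━━━━━━━━━┓            
     ┃28 │High   ┃ Spreadsheet         ┃            
     ┃20 │Medium ┠─────────────────────┨            
     ┃48 │Medium ┃A1:                  ┃            
     ┃42 │Critica┃       A       B     ┃            
     ┗━━━━━━━━━━━┃---------------------┃            
                 ┃  1      [0]       0 ┃            
                 ┃  2        0       0 ┃            
                 ┃  3        0       0 ┃            
                 ┃  4        0       0 ┃            
                 ┃  5        0       0 ┃            
                 ┃  6        0OK       ┃            
                 ┃  7        0       0 ┃            
                 ┃  8        0       0 ┃            
                 ┃  9        0       0 ┃            
                 ┗━━━━━━━━━━━━━━━━━━━━━┛            
                                                    
                                                    


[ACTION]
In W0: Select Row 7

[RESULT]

     ┃50 │Medium ┏━━━━━━━━━━━━━━━━━━━━━┓            
     ┃28 │High   ┃ Spreadsheet         ┃            
     ┃20 │Medium ┠─────────────────────┨            
     ┃48 │Medium ┃A1:                  ┃            
     ┃>2 │Critica┃       A       B     ┃            
     ┗━━━━━━━━━━━┃---------------------┃            
                 ┃  1      [0]       0 ┃            
                 ┃  2        0       0 ┃            
                 ┃  3        0       0 ┃            
                 ┃  4        0       0 ┃            
                 ┃  5        0       0 ┃            
                 ┃  6        0OK       ┃            
                 ┃  7        0       0 ┃            
                 ┃  8        0       0 ┃            
                 ┃  9        0       0 ┃            
                 ┗━━━━━━━━━━━━━━━━━━━━━┛            
                                                    
                                                    


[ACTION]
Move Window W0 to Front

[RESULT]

     ┃50 │Medium  │1003                ┃            
     ┃28 │High    │1004                ┃            
     ┃20 │Medium  │1005                ┃            
     ┃48 │Medium  │1006                ┃            
     ┃>2 │Critical│1007                ┃            
     ┗━━━━━━━━━━━━━━━━━━━━━━━━━━━━━━━━━┛            
                 ┃  1      [0]       0 ┃            
                 ┃  2        0       0 ┃            
                 ┃  3        0       0 ┃            
                 ┃  4        0       0 ┃            
                 ┃  5        0       0 ┃            
                 ┃  6        0OK       ┃            
                 ┃  7        0       0 ┃            
                 ┃  8        0       0 ┃            
                 ┃  9        0       0 ┃            
                 ┗━━━━━━━━━━━━━━━━━━━━━┛            
                                                    
                                                    


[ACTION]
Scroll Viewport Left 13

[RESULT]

                  ┃50 │Medium  │1003                
                  ┃28 │High    │1004                
                  ┃20 │Medium  │1005                
                  ┃48 │Medium  │1006                
                  ┃>2 │Critical│1007                
                  ┗━━━━━━━━━━━━━━━━━━━━━━━━━━━━━━━━━
                              ┃  1      [0]       0 
                              ┃  2        0       0 
                              ┃  3        0       0 
                              ┃  4        0       0 
                              ┃  5        0       0 
                              ┃  6        0OK       
                              ┃  7        0       0 
                              ┃  8        0       0 
                              ┃  9        0       0 
                              ┗━━━━━━━━━━━━━━━━━━━━━
                                                    
                                                    


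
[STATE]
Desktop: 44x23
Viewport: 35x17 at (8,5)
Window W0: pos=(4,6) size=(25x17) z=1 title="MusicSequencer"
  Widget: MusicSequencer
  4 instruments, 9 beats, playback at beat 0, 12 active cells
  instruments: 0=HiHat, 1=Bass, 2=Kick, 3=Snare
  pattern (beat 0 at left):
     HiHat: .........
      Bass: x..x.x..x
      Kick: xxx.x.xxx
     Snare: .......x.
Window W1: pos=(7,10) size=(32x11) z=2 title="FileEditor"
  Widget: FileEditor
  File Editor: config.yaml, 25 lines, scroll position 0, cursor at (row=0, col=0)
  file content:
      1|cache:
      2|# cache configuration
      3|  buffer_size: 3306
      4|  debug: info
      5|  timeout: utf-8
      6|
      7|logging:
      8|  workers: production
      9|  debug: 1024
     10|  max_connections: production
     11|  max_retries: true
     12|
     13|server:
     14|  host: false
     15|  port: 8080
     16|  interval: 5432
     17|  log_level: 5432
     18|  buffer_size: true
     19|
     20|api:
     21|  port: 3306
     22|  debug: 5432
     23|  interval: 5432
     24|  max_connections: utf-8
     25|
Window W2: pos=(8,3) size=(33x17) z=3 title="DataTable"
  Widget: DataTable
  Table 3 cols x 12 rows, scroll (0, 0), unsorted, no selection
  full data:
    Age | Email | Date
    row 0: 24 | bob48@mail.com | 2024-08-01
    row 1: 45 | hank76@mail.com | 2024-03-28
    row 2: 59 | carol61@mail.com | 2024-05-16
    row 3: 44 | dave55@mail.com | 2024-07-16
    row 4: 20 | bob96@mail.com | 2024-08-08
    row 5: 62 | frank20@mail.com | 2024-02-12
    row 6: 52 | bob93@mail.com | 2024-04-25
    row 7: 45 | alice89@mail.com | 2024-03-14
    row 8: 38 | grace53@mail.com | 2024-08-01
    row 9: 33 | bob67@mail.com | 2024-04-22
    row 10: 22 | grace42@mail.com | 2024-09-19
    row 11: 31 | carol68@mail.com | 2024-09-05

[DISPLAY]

┠───────────────────────────────┨  
┃Age│Email           │Date      ┃  
┃───┼────────────────┼──────────┃  
┃24 │bob48@mail.com  │2024-08-01┃  
┃45 │hank76@mail.com │2024-03-28┃  
┃59 │carol61@mail.com│2024-05-16┃  
┃44 │dave55@mail.com │2024-07-16┃  
┃20 │bob96@mail.com  │2024-08-08┃  
┃62 │frank20@mail.com│2024-02-12┃  
┃52 │bob93@mail.com  │2024-04-25┃  
┃45 │alice89@mail.com│2024-03-14┃  
┃38 │grace53@mail.com│2024-08-01┃  
┃33 │bob67@mail.com  │2024-04-22┃  
┃22 │grace42@mail.com│2024-09-19┃  
┗━━━━━━━━━━━━━━━━━━━━━━━━━━━━━━━┛  
━━━━━━━━━━━━━━━━━━━━━━━━━━━━━━┛    
                    ┃              


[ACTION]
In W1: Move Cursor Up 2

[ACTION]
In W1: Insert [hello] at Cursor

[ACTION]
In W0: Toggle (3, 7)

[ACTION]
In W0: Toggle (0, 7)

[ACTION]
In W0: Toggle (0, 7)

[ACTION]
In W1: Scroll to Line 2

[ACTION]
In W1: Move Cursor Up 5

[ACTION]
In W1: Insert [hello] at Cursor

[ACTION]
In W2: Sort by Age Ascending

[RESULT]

┠───────────────────────────────┨  
┃Ag▲│Email           │Date      ┃  
┃───┼────────────────┼──────────┃  
┃20 │bob96@mail.com  │2024-08-08┃  
┃22 │grace42@mail.com│2024-09-19┃  
┃24 │bob48@mail.com  │2024-08-01┃  
┃31 │carol68@mail.com│2024-09-05┃  
┃33 │bob67@mail.com  │2024-04-22┃  
┃38 │grace53@mail.com│2024-08-01┃  
┃44 │dave55@mail.com │2024-07-16┃  
┃45 │hank76@mail.com │2024-03-28┃  
┃45 │alice89@mail.com│2024-03-14┃  
┃52 │bob93@mail.com  │2024-04-25┃  
┃59 │carol61@mail.com│2024-05-16┃  
┗━━━━━━━━━━━━━━━━━━━━━━━━━━━━━━━┛  
━━━━━━━━━━━━━━━━━━━━━━━━━━━━━━┛    
                    ┃              


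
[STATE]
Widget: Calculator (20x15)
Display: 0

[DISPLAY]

                   0
┌───┬───┬───┬───┐   
│ 7 │ 8 │ 9 │ ÷ │   
├───┼───┼───┼───┤   
│ 4 │ 5 │ 6 │ × │   
├───┼───┼───┼───┤   
│ 1 │ 2 │ 3 │ - │   
├───┼───┼───┼───┤   
│ 0 │ . │ = │ + │   
├───┼───┼───┼───┤   
│ C │ MC│ MR│ M+│   
└───┴───┴───┴───┘   
                    
                    
                    


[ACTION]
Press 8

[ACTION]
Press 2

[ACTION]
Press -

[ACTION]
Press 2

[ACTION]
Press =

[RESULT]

                  80
┌───┬───┬───┬───┐   
│ 7 │ 8 │ 9 │ ÷ │   
├───┼───┼───┼───┤   
│ 4 │ 5 │ 6 │ × │   
├───┼───┼───┼───┤   
│ 1 │ 2 │ 3 │ - │   
├───┼───┼───┼───┤   
│ 0 │ . │ = │ + │   
├───┼───┼───┼───┤   
│ C │ MC│ MR│ M+│   
└───┴───┴───┴───┘   
                    
                    
                    


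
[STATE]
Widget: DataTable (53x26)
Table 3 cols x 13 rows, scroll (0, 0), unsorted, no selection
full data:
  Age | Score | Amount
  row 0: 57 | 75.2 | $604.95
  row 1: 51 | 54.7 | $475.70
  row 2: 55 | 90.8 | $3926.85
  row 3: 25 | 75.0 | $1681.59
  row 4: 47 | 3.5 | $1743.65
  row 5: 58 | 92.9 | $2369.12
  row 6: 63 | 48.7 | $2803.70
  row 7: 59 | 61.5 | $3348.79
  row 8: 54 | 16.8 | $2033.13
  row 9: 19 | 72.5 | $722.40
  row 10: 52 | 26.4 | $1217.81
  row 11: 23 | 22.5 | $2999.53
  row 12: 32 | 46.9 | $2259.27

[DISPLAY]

Age│Score│Amount                                     
───┼─────┼────────                                   
57 │75.2 │$604.95                                    
51 │54.7 │$475.70                                    
55 │90.8 │$3926.85                                   
25 │75.0 │$1681.59                                   
47 │3.5  │$1743.65                                   
58 │92.9 │$2369.12                                   
63 │48.7 │$2803.70                                   
59 │61.5 │$3348.79                                   
54 │16.8 │$2033.13                                   
19 │72.5 │$722.40                                    
52 │26.4 │$1217.81                                   
23 │22.5 │$2999.53                                   
32 │46.9 │$2259.27                                   
                                                     
                                                     
                                                     
                                                     
                                                     
                                                     
                                                     
                                                     
                                                     
                                                     
                                                     


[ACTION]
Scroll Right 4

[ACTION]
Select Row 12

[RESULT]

Age│Score│Amount                                     
───┼─────┼────────                                   
57 │75.2 │$604.95                                    
51 │54.7 │$475.70                                    
55 │90.8 │$3926.85                                   
25 │75.0 │$1681.59                                   
47 │3.5  │$1743.65                                   
58 │92.9 │$2369.12                                   
63 │48.7 │$2803.70                                   
59 │61.5 │$3348.79                                   
54 │16.8 │$2033.13                                   
19 │72.5 │$722.40                                    
52 │26.4 │$1217.81                                   
23 │22.5 │$2999.53                                   
>2 │46.9 │$2259.27                                   
                                                     
                                                     
                                                     
                                                     
                                                     
                                                     
                                                     
                                                     
                                                     
                                                     
                                                     


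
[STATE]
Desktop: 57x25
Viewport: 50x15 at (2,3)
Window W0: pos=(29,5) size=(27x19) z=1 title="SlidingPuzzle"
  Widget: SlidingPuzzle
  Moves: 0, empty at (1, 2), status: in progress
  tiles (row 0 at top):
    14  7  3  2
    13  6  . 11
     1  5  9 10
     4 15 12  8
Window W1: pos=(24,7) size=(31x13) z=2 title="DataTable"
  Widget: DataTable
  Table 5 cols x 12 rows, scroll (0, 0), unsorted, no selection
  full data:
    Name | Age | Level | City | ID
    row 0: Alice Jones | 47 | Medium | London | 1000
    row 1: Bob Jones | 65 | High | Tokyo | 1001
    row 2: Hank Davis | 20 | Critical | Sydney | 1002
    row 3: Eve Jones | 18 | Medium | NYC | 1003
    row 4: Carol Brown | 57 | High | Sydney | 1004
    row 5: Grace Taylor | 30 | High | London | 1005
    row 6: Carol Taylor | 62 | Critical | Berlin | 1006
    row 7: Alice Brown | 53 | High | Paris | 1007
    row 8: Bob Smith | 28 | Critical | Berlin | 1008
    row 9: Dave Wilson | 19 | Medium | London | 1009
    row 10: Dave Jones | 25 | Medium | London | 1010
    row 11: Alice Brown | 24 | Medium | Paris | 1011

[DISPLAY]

                                                  
                                                  
                           ┏━━━━━━━━━━━━━━━━━━━━━━
                           ┃ SlidingPuzzle        
                      ┏━━━━━━━━━━━━━━━━━━━━━━━━━━━
                      ┃ DataTable                 
                      ┠───────────────────────────
                      ┃Name        │Age│Level   │C
                      ┃────────────┼───┼────────┼─
                      ┃Alice Jones │47 │Medium  │L
                      ┃Bob Jones   │65 │High    │T
                      ┃Hank Davis  │20 │Critical│S
                      ┃Eve Jones   │18 │Medium  │N
                      ┃Carol Brown │57 │High    │S
                      ┃Grace Taylor│30 │High    │L


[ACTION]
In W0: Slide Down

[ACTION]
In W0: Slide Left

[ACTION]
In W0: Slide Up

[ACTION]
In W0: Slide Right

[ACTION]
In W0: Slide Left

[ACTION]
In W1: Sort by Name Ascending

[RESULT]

                                                  
                                                  
                           ┏━━━━━━━━━━━━━━━━━━━━━━
                           ┃ SlidingPuzzle        
                      ┏━━━━━━━━━━━━━━━━━━━━━━━━━━━
                      ┃ DataTable                 
                      ┠───────────────────────────
                      ┃Name       ▲│Age│Level   │C
                      ┃────────────┼───┼────────┼─
                      ┃Alice Brown │53 │High    │P
                      ┃Alice Brown │24 │Medium  │P
                      ┃Alice Jones │47 │Medium  │L
                      ┃Bob Jones   │65 │High    │T
                      ┃Bob Smith   │28 │Critical│B
                      ┃Carol Brown │57 │High    │S


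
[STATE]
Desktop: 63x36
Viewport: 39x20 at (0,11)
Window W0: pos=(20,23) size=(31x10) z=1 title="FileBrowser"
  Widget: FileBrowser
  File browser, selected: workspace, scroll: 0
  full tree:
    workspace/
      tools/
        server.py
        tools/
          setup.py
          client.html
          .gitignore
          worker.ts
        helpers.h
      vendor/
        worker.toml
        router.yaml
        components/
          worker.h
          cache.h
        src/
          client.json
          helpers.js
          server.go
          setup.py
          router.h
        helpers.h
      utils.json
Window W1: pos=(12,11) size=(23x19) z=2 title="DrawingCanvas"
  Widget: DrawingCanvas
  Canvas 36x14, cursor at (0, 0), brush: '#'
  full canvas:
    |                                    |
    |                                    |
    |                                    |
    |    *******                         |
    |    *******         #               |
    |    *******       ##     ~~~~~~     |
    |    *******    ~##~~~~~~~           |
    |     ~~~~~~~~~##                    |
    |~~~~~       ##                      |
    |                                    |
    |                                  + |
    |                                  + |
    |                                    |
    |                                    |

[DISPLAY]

            ┏━━━━━━━━━━━━━━━━━━━━━┓    
            ┃ DrawingCanvas       ┃    
            ┠─────────────────────┨    
            ┃+                    ┃    
            ┃                     ┃    
            ┃                     ┃    
            ┃    *******          ┃    
            ┃    *******         #┃    
            ┃    *******       ## ┃    
            ┃    *******    ~##~~~┃    
            ┃     ~~~~~~~~~##     ┃    
            ┃~~~~~       ##       ┃    
            ┃                     ┃━━━━
            ┃                     ┃    
            ┃                     ┃────
            ┃                     ┃e/  
            ┃                     ┃    
            ┃                     ┃/   
            ┗━━━━━━━━━━━━━━━━━━━━━┛    
                    ┃                  


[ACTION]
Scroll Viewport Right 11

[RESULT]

 ┏━━━━━━━━━━━━━━━━━━━━━┓               
 ┃ DrawingCanvas       ┃               
 ┠─────────────────────┨               
 ┃+                    ┃               
 ┃                     ┃               
 ┃                     ┃               
 ┃    *******          ┃               
 ┃    *******         #┃               
 ┃    *******       ## ┃               
 ┃    *******    ~##~~~┃               
 ┃     ~~~~~~~~~##     ┃               
 ┃~~~~~       ##       ┃               
 ┃                     ┃━━━━━━━━━━━━━━━
 ┃                     ┃               
 ┃                     ┃───────────────
 ┃                     ┃e/             
 ┃                     ┃               
 ┃                     ┃/              
 ┗━━━━━━━━━━━━━━━━━━━━━┛               
         ┃                             


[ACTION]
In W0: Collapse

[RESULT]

 ┏━━━━━━━━━━━━━━━━━━━━━┓               
 ┃ DrawingCanvas       ┃               
 ┠─────────────────────┨               
 ┃+                    ┃               
 ┃                     ┃               
 ┃                     ┃               
 ┃    *******          ┃               
 ┃    *******         #┃               
 ┃    *******       ## ┃               
 ┃    *******    ~##~~~┃               
 ┃     ~~~~~~~~~##     ┃               
 ┃~~~~~       ##       ┃               
 ┃                     ┃━━━━━━━━━━━━━━━
 ┃                     ┃               
 ┃                     ┃───────────────
 ┃                     ┃e/             
 ┃                     ┃               
 ┃                     ┃               
 ┗━━━━━━━━━━━━━━━━━━━━━┛               
         ┃                             
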